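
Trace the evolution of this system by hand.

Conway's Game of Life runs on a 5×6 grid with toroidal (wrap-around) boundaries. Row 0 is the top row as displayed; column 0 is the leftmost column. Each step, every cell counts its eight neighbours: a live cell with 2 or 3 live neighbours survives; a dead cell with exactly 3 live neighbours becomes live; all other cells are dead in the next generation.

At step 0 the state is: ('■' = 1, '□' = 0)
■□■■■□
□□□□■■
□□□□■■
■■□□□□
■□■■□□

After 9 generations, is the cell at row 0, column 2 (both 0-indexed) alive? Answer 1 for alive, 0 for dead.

step 0: ■□■■■□
□□□□■■
□□□□■■
■■□□□□
■□■■□□
step 1: ■□■□□□
■□□□□□
□□□□■□
■■■■■□
■□□□■□
step 2: ■□□□□□
□■□□□■
■□■□■□
■■■□■□
■□□□■□
step 3: ■■□□□□
□■□□□■
□□■□■□
■□■□■□
■□□■□□
step 4: □■■□□■
□■■□□■
■□■□■□
□□■□■□
■□■■□□
step 5: □□□□■■
□□□□■■
■□■□■□
□□■□■□
■□□□■■
step 6: □□□■□□
■□□□□□
□■□□■□
■□□□■□
■□□□□□
step 7: □□□□□□
□□□□□□
■■□□□□
■■□□□□
□□□□□■
step 8: □□□□□□
□□□□□□
■■□□□□
□■□□□■
■□□□□□
step 9: □□□□□□
□□□□□□
■■□□□□
□■□□□■
■□□□□□

0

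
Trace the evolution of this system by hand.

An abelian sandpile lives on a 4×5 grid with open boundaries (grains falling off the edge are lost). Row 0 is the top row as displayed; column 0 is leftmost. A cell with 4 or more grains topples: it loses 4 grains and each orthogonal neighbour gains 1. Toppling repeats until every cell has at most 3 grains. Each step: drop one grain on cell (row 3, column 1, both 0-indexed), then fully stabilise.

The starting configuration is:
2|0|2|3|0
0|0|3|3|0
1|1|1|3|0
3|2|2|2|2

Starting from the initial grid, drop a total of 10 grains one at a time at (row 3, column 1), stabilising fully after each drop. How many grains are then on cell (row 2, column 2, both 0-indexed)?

step 0: 2|0|2|3|0
0|0|3|3|0
1|1|1|3|0
3|2|2|2|2
step 1: 2|0|2|3|0
0|0|3|3|0
1|1|1|3|0
3|3|2|2|2
step 2: 2|0|2|3|0
0|0|3|3|0
2|2|1|3|0
0|1|3|2|2
step 3: 2|0|2|3|0
0|0|3|3|0
2|2|1|3|0
0|2|3|2|2
step 4: 2|0|2|3|0
0|0|3|3|0
2|2|1|3|0
0|3|3|2|2
step 5: 2|0|2|3|0
0|0|3|3|0
2|3|2|3|0
1|1|0|3|2
step 6: 2|0|2|3|0
0|0|3|3|0
2|3|2|3|0
1|2|0|3|2
step 7: 2|0|2|3|0
0|0|3|3|0
2|3|2|3|0
1|3|0|3|2
step 8: 2|0|2|3|0
0|1|3|3|0
3|0|3|3|0
2|1|1|3|2
step 9: 2|0|2|3|0
0|1|3|3|0
3|0|3|3|0
2|2|1|3|2
step 10: 2|0|2|3|0
0|1|3|3|0
3|0|3|3|0
2|3|1|3|2

3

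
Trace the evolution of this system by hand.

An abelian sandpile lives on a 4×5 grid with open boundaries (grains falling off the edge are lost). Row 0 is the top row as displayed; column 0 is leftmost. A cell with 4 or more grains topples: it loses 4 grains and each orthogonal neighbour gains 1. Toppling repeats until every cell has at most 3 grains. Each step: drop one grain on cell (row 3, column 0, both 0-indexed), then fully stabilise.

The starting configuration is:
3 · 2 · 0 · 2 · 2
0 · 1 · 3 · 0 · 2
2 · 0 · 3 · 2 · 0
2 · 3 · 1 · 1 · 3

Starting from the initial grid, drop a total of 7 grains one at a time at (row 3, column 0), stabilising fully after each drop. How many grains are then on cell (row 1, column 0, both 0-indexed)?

[0] 3 · 2 · 0 · 2 · 2
0 · 1 · 3 · 0 · 2
2 · 0 · 3 · 2 · 0
2 · 3 · 1 · 1 · 3
[1] 3 · 2 · 0 · 2 · 2
0 · 1 · 3 · 0 · 2
2 · 0 · 3 · 2 · 0
3 · 3 · 1 · 1 · 3
[2] 3 · 2 · 0 · 2 · 2
0 · 1 · 3 · 0 · 2
3 · 1 · 3 · 2 · 0
1 · 0 · 2 · 1 · 3
[3] 3 · 2 · 0 · 2 · 2
0 · 1 · 3 · 0 · 2
3 · 1 · 3 · 2 · 0
2 · 0 · 2 · 1 · 3
[4] 3 · 2 · 0 · 2 · 2
0 · 1 · 3 · 0 · 2
3 · 1 · 3 · 2 · 0
3 · 0 · 2 · 1 · 3
[5] 3 · 2 · 0 · 2 · 2
1 · 1 · 3 · 0 · 2
0 · 2 · 3 · 2 · 0
1 · 1 · 2 · 1 · 3
[6] 3 · 2 · 0 · 2 · 2
1 · 1 · 3 · 0 · 2
0 · 2 · 3 · 2 · 0
2 · 1 · 2 · 1 · 3
[7] 3 · 2 · 0 · 2 · 2
1 · 1 · 3 · 0 · 2
0 · 2 · 3 · 2 · 0
3 · 1 · 2 · 1 · 3

1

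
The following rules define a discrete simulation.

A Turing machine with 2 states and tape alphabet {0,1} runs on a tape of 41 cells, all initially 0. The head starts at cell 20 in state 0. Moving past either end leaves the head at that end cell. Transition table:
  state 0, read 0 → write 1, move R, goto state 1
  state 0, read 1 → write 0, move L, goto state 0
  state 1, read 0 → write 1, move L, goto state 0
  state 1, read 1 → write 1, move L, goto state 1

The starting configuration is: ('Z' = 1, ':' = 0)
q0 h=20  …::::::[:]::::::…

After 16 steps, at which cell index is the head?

16

step 0: q0 h=20  …::::::[:]::::::…
step 1: q1 h=21  …:::::Z[:]::::::…
step 2: q0 h=20  …::::::[Z]Z:::::…
step 3: q0 h=19  …::::::[:]:Z::::…
step 4: q1 h=20  …:::::Z[:]Z:::::…
step 5: q0 h=19  …::::::[Z]ZZ::::…
step 6: q0 h=18  …::::::[:]:ZZ:::…
step 7: q1 h=19  …:::::Z[:]ZZ::::…
step 8: q0 h=18  …::::::[Z]ZZZ:::…
step 9: q0 h=17  …::::::[:]:ZZZ::…
step 10: q1 h=18  …:::::Z[:]ZZZ:::…
step 11: q0 h=17  …::::::[Z]ZZZZ::…
step 12: q0 h=16  …::::::[:]:ZZZZ:…
step 13: q1 h=17  …:::::Z[:]ZZZZ::…
step 14: q0 h=16  …::::::[Z]ZZZZZ:…
step 15: q0 h=15  …::::::[:]:ZZZZZ…
step 16: q1 h=16  …:::::Z[:]ZZZZZ:…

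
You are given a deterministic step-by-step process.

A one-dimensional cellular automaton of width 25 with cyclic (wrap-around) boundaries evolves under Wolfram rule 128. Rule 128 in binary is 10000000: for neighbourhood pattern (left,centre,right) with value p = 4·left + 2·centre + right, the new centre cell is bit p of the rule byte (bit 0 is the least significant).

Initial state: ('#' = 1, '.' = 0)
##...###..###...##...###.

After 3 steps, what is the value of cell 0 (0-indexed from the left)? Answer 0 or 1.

0

0) ##...###..###...##...###.
1) ......#....#..........#..
2) .........................
3) .........................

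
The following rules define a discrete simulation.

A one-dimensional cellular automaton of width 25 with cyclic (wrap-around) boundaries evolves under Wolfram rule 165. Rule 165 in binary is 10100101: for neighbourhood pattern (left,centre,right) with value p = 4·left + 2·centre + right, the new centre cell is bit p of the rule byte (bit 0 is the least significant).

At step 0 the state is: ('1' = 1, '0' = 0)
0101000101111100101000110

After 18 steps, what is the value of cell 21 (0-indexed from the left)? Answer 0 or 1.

0

step 0: 0101000101111100101000110
step 1: 0111010110111000111010000
step 2: 0010111001010010010110111
step 3: 0011010001110010011001010
step 4: 1000110100100010000001110
step 5: 1010001100101010111100101
step 6: 0110100000111111011000110
step 7: 0001101110011110100010000
step 8: 1100010100001101101010111
step 9: 1001011101100010011111011
step 10: 0001101010001010001110101
step 11: 0100011110101110100101111
step 12: 1101001101110101100110110
step 13: 0011000010101110000001001
step 14: 0000011011110100111101001
step 15: 0111000101101100011011001
step 16: 1010010110010001000100001
step 17: 0110011000010101010101100
step 18: 0000000011011111111110001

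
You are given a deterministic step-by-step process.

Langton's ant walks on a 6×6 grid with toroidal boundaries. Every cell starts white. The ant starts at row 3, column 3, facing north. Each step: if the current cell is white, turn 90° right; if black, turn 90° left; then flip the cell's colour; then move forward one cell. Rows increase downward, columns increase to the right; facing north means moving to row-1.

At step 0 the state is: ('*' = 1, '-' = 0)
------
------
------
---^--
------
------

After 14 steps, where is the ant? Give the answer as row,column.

4,2

k=0  ------
------
------
---^--
------
------
k=1  ------
------
------
---*>-
------
------
k=2  ------
------
------
---**-
----v-
------
k=3  ------
------
------
---**-
---<*-
------
k=4  ------
------
------
---^*-
---**-
------
k=5  ------
------
------
--<-*-
---**-
------
k=6  ------
------
--^---
--*-*-
---**-
------
k=7  ------
------
--*>--
--*-*-
---**-
------
k=8  ------
------
--**--
--*v*-
---**-
------
k=9  ------
------
--**--
--<**-
---**-
------
k=10  ------
------
--**--
---**-
--v**-
------
k=11  ------
------
--**--
---**-
-<***-
------
k=12  ------
------
--**--
-^-**-
-****-
------
k=13  ------
------
--**--
-*>**-
-****-
------
k=14  ------
------
--**--
-****-
-*v**-
------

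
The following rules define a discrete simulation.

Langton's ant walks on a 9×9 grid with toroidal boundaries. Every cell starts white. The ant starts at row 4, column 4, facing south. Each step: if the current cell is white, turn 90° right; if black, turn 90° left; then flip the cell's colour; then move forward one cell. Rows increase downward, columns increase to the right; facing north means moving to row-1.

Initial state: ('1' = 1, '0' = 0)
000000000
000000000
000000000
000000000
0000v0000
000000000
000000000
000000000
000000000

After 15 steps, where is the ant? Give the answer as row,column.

3,4

step 0: 000000000
000000000
000000000
000000000
0000v0000
000000000
000000000
000000000
000000000
step 1: 000000000
000000000
000000000
000000000
000<10000
000000000
000000000
000000000
000000000
step 2: 000000000
000000000
000000000
000^00000
000110000
000000000
000000000
000000000
000000000
step 3: 000000000
000000000
000000000
0001>0000
000110000
000000000
000000000
000000000
000000000
step 4: 000000000
000000000
000000000
000110000
0001v0000
000000000
000000000
000000000
000000000
step 5: 000000000
000000000
000000000
000110000
00010>000
000000000
000000000
000000000
000000000
step 6: 000000000
000000000
000000000
000110000
000101000
00000v000
000000000
000000000
000000000
step 7: 000000000
000000000
000000000
000110000
000101000
0000<1000
000000000
000000000
000000000
step 8: 000000000
000000000
000000000
000110000
0001^1000
000011000
000000000
000000000
000000000
step 9: 000000000
000000000
000000000
000110000
00011>000
000011000
000000000
000000000
000000000
step 10: 000000000
000000000
000000000
00011^000
000110000
000011000
000000000
000000000
000000000
step 11: 000000000
000000000
000000000
000111>00
000110000
000011000
000000000
000000000
000000000
step 12: 000000000
000000000
000000000
000111100
000110v00
000011000
000000000
000000000
000000000
step 13: 000000000
000000000
000000000
000111100
00011<100
000011000
000000000
000000000
000000000
step 14: 000000000
000000000
000000000
00011^100
000111100
000011000
000000000
000000000
000000000
step 15: 000000000
000000000
000000000
0001<0100
000111100
000011000
000000000
000000000
000000000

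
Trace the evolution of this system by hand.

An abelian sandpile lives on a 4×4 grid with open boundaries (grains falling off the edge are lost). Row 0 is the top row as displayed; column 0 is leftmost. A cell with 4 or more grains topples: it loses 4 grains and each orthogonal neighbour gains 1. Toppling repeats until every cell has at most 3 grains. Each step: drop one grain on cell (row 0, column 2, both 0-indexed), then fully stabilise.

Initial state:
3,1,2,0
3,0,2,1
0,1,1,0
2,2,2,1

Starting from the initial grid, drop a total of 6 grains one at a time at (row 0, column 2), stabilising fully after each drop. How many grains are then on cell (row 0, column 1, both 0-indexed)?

step 0: 3,1,2,0
3,0,2,1
0,1,1,0
2,2,2,1
step 1: 3,1,3,0
3,0,2,1
0,1,1,0
2,2,2,1
step 2: 3,2,0,1
3,0,3,1
0,1,1,0
2,2,2,1
step 3: 3,2,1,1
3,0,3,1
0,1,1,0
2,2,2,1
step 4: 3,2,2,1
3,0,3,1
0,1,1,0
2,2,2,1
step 5: 3,2,3,1
3,0,3,1
0,1,1,0
2,2,2,1
step 6: 3,3,1,2
3,1,0,2
0,1,2,0
2,2,2,1

3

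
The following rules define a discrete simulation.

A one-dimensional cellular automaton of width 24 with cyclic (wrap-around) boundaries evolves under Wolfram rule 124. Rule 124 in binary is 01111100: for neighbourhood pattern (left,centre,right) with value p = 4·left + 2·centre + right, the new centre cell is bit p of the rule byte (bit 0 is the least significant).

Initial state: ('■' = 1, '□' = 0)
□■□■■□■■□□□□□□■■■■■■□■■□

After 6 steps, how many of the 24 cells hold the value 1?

12

k=0  □■□■■□■■□□□□□□■■■■■■□■■□
k=1  □■■■■■■■■□□□□□■□□□□■■■■■
k=2  ■■□□□□□□■■□□□□■■□□□■□□□■
k=3  □■■□□□□□■■■□□□■■■□□■■□□■
k=4  ■■■■□□□□■□■■□□■□■■□■■■□■
k=5  □□□■■□□□■■■■■□■■■■■■□■■■
k=6  ■□□■■■□□■□□□■■■□□□□■■■□■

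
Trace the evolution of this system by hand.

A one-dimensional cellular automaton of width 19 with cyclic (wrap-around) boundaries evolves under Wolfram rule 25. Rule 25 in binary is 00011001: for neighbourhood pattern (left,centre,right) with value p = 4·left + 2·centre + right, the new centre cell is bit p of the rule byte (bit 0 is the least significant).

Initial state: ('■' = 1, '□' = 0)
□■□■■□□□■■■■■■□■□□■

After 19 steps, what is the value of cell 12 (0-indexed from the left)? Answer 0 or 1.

0

0) □■□■■□□□■■■■■■□■□□■
1) □□□■□■■□■□□□□□□□■□□
2) ■■□□□■□□□■■■■■■□□■■
3) □□■■□□■■□■□□□□□■□■□
4) ■□■□■□■□□□■■■■□□□□■
5) □□□□□□□■■□■□□□■■■□■
6) ■■■■■■□■□□□■■□■□□□□
7) ■□□□□□□□■■□■□□□■■■□
8) □■■■■■■□■□□□■■□■□□□
9) □■□□□□□□□■■□■□□□■■■
10) □□■■■■■■□■□□□■■□■□□
11) ■□■□□□□□□□■■□■□□□■■
12) □□□■■■■■■□■□□□■■□■□
13) ■■□■□□□□□□□■■□■□□□■
14) □□□□■■■■■■□■□□□■■□■
15) ■■■□■□□□□□□□■■□■□□□
16) ■□□□□■■■■■■□■□□□■■□
17) □■■■□■□□□□□□□■■□■□□
18) □■□□□□■■■■■■□■□□□■■
19) □□■■■□■□□□□□□□■■□■□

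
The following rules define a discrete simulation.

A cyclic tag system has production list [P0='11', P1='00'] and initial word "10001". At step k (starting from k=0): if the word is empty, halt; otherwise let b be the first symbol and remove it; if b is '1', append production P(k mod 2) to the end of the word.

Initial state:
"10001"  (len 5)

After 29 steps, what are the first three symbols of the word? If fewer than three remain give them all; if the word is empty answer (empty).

step 0: "10001"  (len 5)
step 1: "000111"  (len 6)
step 2: "00111"  (len 5)
step 3: "0111"  (len 4)
step 4: "111"  (len 3)
step 5: "1111"  (len 4)
step 6: "11100"  (len 5)
step 7: "110011"  (len 6)
step 8: "1001100"  (len 7)
step 9: "00110011"  (len 8)
step 10: "0110011"  (len 7)
step 11: "110011"  (len 6)
step 12: "1001100"  (len 7)
step 13: "00110011"  (len 8)
step 14: "0110011"  (len 7)
step 15: "110011"  (len 6)
step 16: "1001100"  (len 7)
step 17: "00110011"  (len 8)
step 18: "0110011"  (len 7)
step 19: "110011"  (len 6)
step 20: "1001100"  (len 7)
step 21: "00110011"  (len 8)
step 22: "0110011"  (len 7)
step 23: "110011"  (len 6)
step 24: "1001100"  (len 7)
step 25: "00110011"  (len 8)
step 26: "0110011"  (len 7)
step 27: "110011"  (len 6)
step 28: "1001100"  (len 7)
step 29: "00110011"  (len 8)

001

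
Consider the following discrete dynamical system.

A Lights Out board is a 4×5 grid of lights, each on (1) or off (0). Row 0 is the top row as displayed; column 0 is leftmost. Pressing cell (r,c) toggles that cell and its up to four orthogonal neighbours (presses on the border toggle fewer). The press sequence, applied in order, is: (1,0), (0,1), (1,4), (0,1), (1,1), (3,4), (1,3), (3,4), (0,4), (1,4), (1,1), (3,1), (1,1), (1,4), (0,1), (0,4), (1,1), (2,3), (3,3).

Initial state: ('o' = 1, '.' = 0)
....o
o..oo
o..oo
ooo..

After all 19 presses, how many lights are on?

10

0) ....o
o..oo
o..oo
ooo..
1) o...o
.o.oo
...oo
ooo..
2) .oo.o
...oo
...oo
ooo..
3) .oo..
.....
...o.
ooo..
4) o....
.o...
...o.
ooo..
5) oo...
o.o..
.o.o.
ooo..
6) oo...
o.o..
.o.oo
ooooo
7) oo.o.
o..oo
.o..o
ooooo
8) oo.o.
o..oo
.o...
ooo..
9) oo..o
o..o.
.o...
ooo..
10) oo...
o...o
.o..o
ooo..
11) o....
.oo.o
....o
ooo..
12) o....
.oo.o
.o..o
.....
13) oo...
o...o
....o
.....
14) oo..o
o..o.
.....
.....
15) ..o.o
oo.o.
.....
.....
16) ..oo.
oo.oo
.....
.....
17) .ooo.
..ooo
.o...
.....
18) .ooo.
..o.o
.oooo
...o.
19) .ooo.
..o.o
.oo.o
..o.o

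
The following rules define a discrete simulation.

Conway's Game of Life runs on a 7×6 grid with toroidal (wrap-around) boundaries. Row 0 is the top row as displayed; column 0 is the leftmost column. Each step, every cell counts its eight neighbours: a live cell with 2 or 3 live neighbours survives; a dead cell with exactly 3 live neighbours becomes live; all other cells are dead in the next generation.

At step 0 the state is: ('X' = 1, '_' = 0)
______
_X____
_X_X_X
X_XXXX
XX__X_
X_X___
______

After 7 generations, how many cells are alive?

gen 0: ______
_X____
_X_X_X
X_XXXX
XX__X_
X_X___
______
gen 1: ______
X_X___
_X_X_X
______
____X_
X____X
______
gen 2: ______
XXX___
XXX___
____X_
_____X
_____X
______
gen 3: _X____
X_X___
X_XX_X
XX___X
____XX
______
______
gen 4: _X____
X_XX_X
__XXX_
_XXX__
____XX
______
______
gen 5: XXX___
X____X
X____X
_X___X
__XXX_
______
______
gen 6: XX___X
______
_X__X_
_XXX_X
__XXX_
___X__
_X____
gen 7: XX____
_X___X
XX_XX_
XX___X
_X____
___XX_
_XX___

16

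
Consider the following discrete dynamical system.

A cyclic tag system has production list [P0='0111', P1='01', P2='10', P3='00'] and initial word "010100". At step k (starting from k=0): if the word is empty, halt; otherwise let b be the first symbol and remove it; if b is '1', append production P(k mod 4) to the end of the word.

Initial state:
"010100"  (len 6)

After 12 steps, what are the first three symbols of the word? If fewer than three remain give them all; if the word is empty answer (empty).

(empty)

0) "010100"  (len 6)
1) "10100"  (len 5)
2) "010001"  (len 6)
3) "10001"  (len 5)
4) "000100"  (len 6)
5) "00100"  (len 5)
6) "0100"  (len 4)
7) "100"  (len 3)
8) "0000"  (len 4)
9) "000"  (len 3)
10) "00"  (len 2)
11) "0"  (len 1)
12) (halted — word empty)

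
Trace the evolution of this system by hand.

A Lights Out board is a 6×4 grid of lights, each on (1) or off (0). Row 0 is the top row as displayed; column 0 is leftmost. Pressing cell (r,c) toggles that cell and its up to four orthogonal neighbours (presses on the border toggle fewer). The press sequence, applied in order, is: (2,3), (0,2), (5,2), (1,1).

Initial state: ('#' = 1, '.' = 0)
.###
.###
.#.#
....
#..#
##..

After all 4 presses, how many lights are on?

11

gen 0: .###
.###
.#.#
....
#..#
##..
gen 1: .###
.##.
.##.
...#
#..#
##..
gen 2: ....
.#..
.##.
...#
#..#
##..
gen 3: ....
.#..
.##.
...#
#.##
#.##
gen 4: .#..
#.#.
..#.
...#
#.##
#.##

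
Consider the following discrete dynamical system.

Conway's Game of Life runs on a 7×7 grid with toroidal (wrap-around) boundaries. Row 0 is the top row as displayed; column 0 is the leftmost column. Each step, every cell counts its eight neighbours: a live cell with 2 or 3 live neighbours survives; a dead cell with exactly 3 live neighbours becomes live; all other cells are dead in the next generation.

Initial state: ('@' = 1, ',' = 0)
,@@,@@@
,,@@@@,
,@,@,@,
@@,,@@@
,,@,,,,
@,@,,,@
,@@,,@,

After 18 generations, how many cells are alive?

14

0) ,@@,@@@
,,@@@@,
,@,@,@,
@@,,@@@
,,@,,,,
@,@,,,@
,@@,,@,
1) @,,,,,@
@,,,,,,
,@,,,,,
@@,@@@@
,,@@,,,
@,@@,,@
,,,,@,,
2) @,,,,,@
@@,,,,@
,@@,@@,
@@,@@@@
,,,,,,,
,@@,@,,
,@,@,@,
3) ,,@,,@,
,,@,,,,
,,,,,,,
@@,@,,@
,,,,,,@
,@@@@,,
,@,@@@@
4) ,@@,,@@
,,,,,,,
@@@,,,,
@,,,,,@
,,,,@@@
,@,,,,@
@@,,,,@
5) ,@@,,@@
,,,,,,@
@@,,,,@
,,,,,,,
,,,,,,,
,@,,,,,
,,,,,,,
6) @,,,,@@
,,@,,,,
@,,,,,@
@,,,,,,
,,,,,,,
,,,,,,,
@@@,,,,
7) @,@,,,@
,@,,,@,
@@,,,,@
@,,,,,@
,,,,,,,
,@,,,,,
@@,,,,,
8) ,,@,,,@
,,@,,@,
,@,,,@,
,@,,,,@
@,,,,,,
@@,,,,,
,,@,,,@
9) ,@@@,@@
,@@,,@@
@@@,,@@
,@,,,,@
,,,,,,@
@@,,,,@
,,@,,,@
10) ,,,@@,,
,,,,,,,
,,,,,,,
,@@,,,,
,@,,,@@
,@,,,@@
,,,@,,,
11) ,,,@@,,
,,,,,,,
,,,,,,,
@@@,,,,
,@,,,@@
,,@,@@@
,,@@,@,
12) ,,@@@,,
,,,,,,,
,@,,,,,
@@@,,,@
,,,@@,,
@@@,,,,
,,@,,,@
13) ,,@@,,,
,,@@,,,
,@@,,,,
@@@@,,,
,,,@,,@
@@@,,,,
@,,,,,,
14) ,@@@,,,
,,,,,,,
@,,,,,,
@,,@,,,
,,,@,,@
@@@,,,@
@,,@,,,
15) ,@@@,,,
,@@,,,,
,,,,,,,
@,,,,,@
,,,@,,@
,@@@,,@
,,,@,,@
16) @@,@,,,
,@,@,,,
@@,,,,,
@,,,,,@
,@,@,@@
,,,@@@@
,,,,@,,
17) @@,@@,,
,,,,,,,
,@@,,,@
,,@,,@,
,,@@,,,
@,@@,,@
@,@,,,@
18) @@@@,,@
,,,@,,,
,@@,,,,
,,,,,,,
,,,,@,@
@,,,,,@
,,,,@@,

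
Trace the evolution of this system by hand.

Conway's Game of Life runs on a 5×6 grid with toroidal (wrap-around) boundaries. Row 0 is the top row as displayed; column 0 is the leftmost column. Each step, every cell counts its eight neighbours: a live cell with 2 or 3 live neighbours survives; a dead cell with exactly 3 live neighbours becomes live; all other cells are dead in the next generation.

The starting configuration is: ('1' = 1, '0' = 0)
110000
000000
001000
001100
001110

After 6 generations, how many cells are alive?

2

0) 110000
000000
001000
001100
001110
1) 011100
010000
001100
010010
000010
2) 011100
010000
011100
001010
010010
3) 110100
100000
010100
000010
010010
4) 111001
100000
000000
001110
111111
5) 000000
100001
000100
100000
000000
6) 000000
000000
100001
000000
000000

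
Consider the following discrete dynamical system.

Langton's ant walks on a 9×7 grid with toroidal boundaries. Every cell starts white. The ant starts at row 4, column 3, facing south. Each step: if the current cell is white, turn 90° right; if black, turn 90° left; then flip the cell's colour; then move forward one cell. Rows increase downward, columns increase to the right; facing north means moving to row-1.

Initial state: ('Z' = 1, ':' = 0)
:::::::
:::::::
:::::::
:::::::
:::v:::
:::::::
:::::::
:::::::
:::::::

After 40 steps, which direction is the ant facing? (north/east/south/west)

south

0) :::::::
:::::::
:::::::
:::::::
:::v:::
:::::::
:::::::
:::::::
:::::::
1) :::::::
:::::::
:::::::
:::::::
::<Z:::
:::::::
:::::::
:::::::
:::::::
2) :::::::
:::::::
:::::::
::^::::
::ZZ:::
:::::::
:::::::
:::::::
:::::::
3) :::::::
:::::::
:::::::
::Z>:::
::ZZ:::
:::::::
:::::::
:::::::
:::::::
4) :::::::
:::::::
:::::::
::ZZ:::
::Zv:::
:::::::
:::::::
:::::::
:::::::
5) :::::::
:::::::
:::::::
::ZZ:::
::Z:>::
:::::::
:::::::
:::::::
:::::::
6) :::::::
:::::::
:::::::
::ZZ:::
::Z:Z::
::::v::
:::::::
:::::::
:::::::
7) :::::::
:::::::
:::::::
::ZZ:::
::Z:Z::
:::<Z::
:::::::
:::::::
:::::::
8) :::::::
:::::::
:::::::
::ZZ:::
::Z^Z::
:::ZZ::
:::::::
:::::::
:::::::
9) :::::::
:::::::
:::::::
::ZZ:::
::ZZ>::
:::ZZ::
:::::::
:::::::
:::::::
10) :::::::
:::::::
:::::::
::ZZ^::
::ZZ:::
:::ZZ::
:::::::
:::::::
:::::::
11) :::::::
:::::::
:::::::
::ZZZ>:
::ZZ:::
:::ZZ::
:::::::
:::::::
:::::::
12) :::::::
:::::::
:::::::
::ZZZZ:
::ZZ:v:
:::ZZ::
:::::::
:::::::
:::::::
13) :::::::
:::::::
:::::::
::ZZZZ:
::ZZ<Z:
:::ZZ::
:::::::
:::::::
:::::::
14) :::::::
:::::::
:::::::
::ZZ^Z:
::ZZZZ:
:::ZZ::
:::::::
:::::::
:::::::
15) :::::::
:::::::
:::::::
::Z<:Z:
::ZZZZ:
:::ZZ::
:::::::
:::::::
:::::::
16) :::::::
:::::::
:::::::
::Z::Z:
::ZvZZ:
:::ZZ::
:::::::
:::::::
:::::::
17) :::::::
:::::::
:::::::
::Z::Z:
::Z:>Z:
:::ZZ::
:::::::
:::::::
:::::::
18) :::::::
:::::::
:::::::
::Z:^Z:
::Z::Z:
:::ZZ::
:::::::
:::::::
:::::::
19) :::::::
:::::::
:::::::
::Z:Z>:
::Z::Z:
:::ZZ::
:::::::
:::::::
:::::::
20) :::::::
:::::::
:::::^:
::Z:Z::
::Z::Z:
:::ZZ::
:::::::
:::::::
:::::::
21) :::::::
:::::::
:::::Z>
::Z:Z::
::Z::Z:
:::ZZ::
:::::::
:::::::
:::::::
22) :::::::
:::::::
:::::ZZ
::Z:Z:v
::Z::Z:
:::ZZ::
:::::::
:::::::
:::::::
23) :::::::
:::::::
:::::ZZ
::Z:Z<Z
::Z::Z:
:::ZZ::
:::::::
:::::::
:::::::
24) :::::::
:::::::
:::::^Z
::Z:ZZZ
::Z::Z:
:::ZZ::
:::::::
:::::::
:::::::
25) :::::::
:::::::
::::<:Z
::Z:ZZZ
::Z::Z:
:::ZZ::
:::::::
:::::::
:::::::
26) :::::::
::::^::
::::Z:Z
::Z:ZZZ
::Z::Z:
:::ZZ::
:::::::
:::::::
:::::::
27) :::::::
::::Z>:
::::Z:Z
::Z:ZZZ
::Z::Z:
:::ZZ::
:::::::
:::::::
:::::::
28) :::::::
::::ZZ:
::::ZvZ
::Z:ZZZ
::Z::Z:
:::ZZ::
:::::::
:::::::
:::::::
29) :::::::
::::ZZ:
::::<ZZ
::Z:ZZZ
::Z::Z:
:::ZZ::
:::::::
:::::::
:::::::
30) :::::::
::::ZZ:
:::::ZZ
::Z:vZZ
::Z::Z:
:::ZZ::
:::::::
:::::::
:::::::
31) :::::::
::::ZZ:
:::::ZZ
::Z::>Z
::Z::Z:
:::ZZ::
:::::::
:::::::
:::::::
32) :::::::
::::ZZ:
:::::^Z
::Z:::Z
::Z::Z:
:::ZZ::
:::::::
:::::::
:::::::
33) :::::::
::::ZZ:
::::<:Z
::Z:::Z
::Z::Z:
:::ZZ::
:::::::
:::::::
:::::::
34) :::::::
::::^Z:
::::Z:Z
::Z:::Z
::Z::Z:
:::ZZ::
:::::::
:::::::
:::::::
35) :::::::
:::<:Z:
::::Z:Z
::Z:::Z
::Z::Z:
:::ZZ::
:::::::
:::::::
:::::::
36) :::^:::
:::Z:Z:
::::Z:Z
::Z:::Z
::Z::Z:
:::ZZ::
:::::::
:::::::
:::::::
37) :::Z>::
:::Z:Z:
::::Z:Z
::Z:::Z
::Z::Z:
:::ZZ::
:::::::
:::::::
:::::::
38) :::ZZ::
:::ZvZ:
::::Z:Z
::Z:::Z
::Z::Z:
:::ZZ::
:::::::
:::::::
:::::::
39) :::ZZ::
:::<ZZ:
::::Z:Z
::Z:::Z
::Z::Z:
:::ZZ::
:::::::
:::::::
:::::::
40) :::ZZ::
::::ZZ:
:::vZ:Z
::Z:::Z
::Z::Z:
:::ZZ::
:::::::
:::::::
:::::::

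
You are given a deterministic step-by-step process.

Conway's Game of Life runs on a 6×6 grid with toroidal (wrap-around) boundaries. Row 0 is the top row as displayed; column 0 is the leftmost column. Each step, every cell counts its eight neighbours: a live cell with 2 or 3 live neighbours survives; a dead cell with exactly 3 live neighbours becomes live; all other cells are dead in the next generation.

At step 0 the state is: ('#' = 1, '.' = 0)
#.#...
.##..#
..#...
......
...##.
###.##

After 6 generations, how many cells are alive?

[0] #.#...
.##..#
..#...
......
...##.
###.##
[1] ....#.
#.##..
.##...
...#..
#####.
#.#.#.
[2] ..#.#.
..##..
.#....
#...#.
#...#.
#.#.#.
[3] ..#.##
.###..
.###..
##....
#...#.
....#.
[4] .##.##
#.....
...#..
#..#.#
##....
....#.
[5] ##.###
######
#...##
###.##
##..#.
..###.
[6] ......
......
......
..#...
......
......

1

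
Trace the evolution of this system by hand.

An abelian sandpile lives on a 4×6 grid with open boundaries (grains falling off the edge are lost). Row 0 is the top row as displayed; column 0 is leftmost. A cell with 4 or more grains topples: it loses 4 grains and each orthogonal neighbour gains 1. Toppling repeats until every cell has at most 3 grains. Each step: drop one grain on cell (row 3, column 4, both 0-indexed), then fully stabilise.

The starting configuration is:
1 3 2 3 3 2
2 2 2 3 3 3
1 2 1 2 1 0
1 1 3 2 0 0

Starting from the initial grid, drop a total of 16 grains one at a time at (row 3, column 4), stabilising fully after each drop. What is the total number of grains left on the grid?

43

[0] 1 3 2 3 3 2
2 2 2 3 3 3
1 2 1 2 1 0
1 1 3 2 0 0
[1] 1 3 2 3 3 2
2 2 2 3 3 3
1 2 1 2 1 0
1 1 3 2 1 0
[2] 1 3 2 3 3 2
2 2 2 3 3 3
1 2 1 2 1 0
1 1 3 2 2 0
[3] 1 3 2 3 3 2
2 2 2 3 3 3
1 2 1 2 1 0
1 1 3 2 3 0
[4] 1 3 2 3 3 2
2 2 2 3 3 3
1 2 1 2 2 0
1 1 3 3 0 1
[5] 1 3 2 3 3 2
2 2 2 3 3 3
1 2 1 2 2 0
1 1 3 3 1 1
[6] 1 3 2 3 3 2
2 2 2 3 3 3
1 2 1 2 2 0
1 1 3 3 2 1
[7] 1 3 2 3 3 2
2 2 2 3 3 3
1 2 1 2 2 0
1 1 3 3 3 1
[8] 1 3 2 3 3 2
2 2 2 3 3 3
1 2 2 3 3 0
1 2 0 1 1 2
[9] 1 3 2 3 3 2
2 2 2 3 3 3
1 2 2 3 3 0
1 2 0 1 2 2
[10] 1 3 2 3 3 2
2 2 2 3 3 3
1 2 2 3 3 0
1 2 0 1 3 2
[11] 1 3 3 1 2 0
2 2 3 2 3 1
1 2 3 1 2 2
1 2 0 3 1 3
[12] 1 3 3 1 2 0
2 2 3 2 3 1
1 2 3 1 2 2
1 2 0 3 2 3
[13] 1 3 3 1 2 0
2 2 3 2 3 1
1 2 3 1 2 2
1 2 0 3 3 3
[14] 1 3 3 1 2 0
2 2 3 2 3 1
1 2 3 2 3 3
1 2 1 0 2 0
[15] 1 3 3 1 2 0
2 2 3 2 3 1
1 2 3 2 3 3
1 2 1 0 3 0
[16] 1 3 3 1 3 0
2 2 3 3 0 3
1 2 3 3 2 0
1 2 1 1 1 2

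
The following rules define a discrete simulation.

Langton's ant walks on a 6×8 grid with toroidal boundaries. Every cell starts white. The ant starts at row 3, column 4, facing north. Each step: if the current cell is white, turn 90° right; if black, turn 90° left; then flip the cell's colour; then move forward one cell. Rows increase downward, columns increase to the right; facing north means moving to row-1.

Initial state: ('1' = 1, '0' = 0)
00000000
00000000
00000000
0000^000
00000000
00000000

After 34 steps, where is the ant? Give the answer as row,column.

gen 0: 00000000
00000000
00000000
0000^000
00000000
00000000
gen 1: 00000000
00000000
00000000
00001>00
00000000
00000000
gen 2: 00000000
00000000
00000000
00001100
00000v00
00000000
gen 3: 00000000
00000000
00000000
00001100
0000<100
00000000
gen 4: 00000000
00000000
00000000
0000^100
00001100
00000000
gen 5: 00000000
00000000
00000000
000<0100
00001100
00000000
gen 6: 00000000
00000000
000^0000
00010100
00001100
00000000
gen 7: 00000000
00000000
0001>000
00010100
00001100
00000000
gen 8: 00000000
00000000
00011000
0001v100
00001100
00000000
gen 9: 00000000
00000000
00011000
000<1100
00001100
00000000
gen 10: 00000000
00000000
00011000
00001100
000v1100
00000000
gen 11: 00000000
00000000
00011000
00001100
00<11100
00000000
gen 12: 00000000
00000000
00011000
00^01100
00111100
00000000
gen 13: 00000000
00000000
00011000
001>1100
00111100
00000000
gen 14: 00000000
00000000
00011000
00111100
001v1100
00000000
gen 15: 00000000
00000000
00011000
00111100
0010>100
00000000
gen 16: 00000000
00000000
00011000
0011^100
00100100
00000000
gen 17: 00000000
00000000
00011000
001<0100
00100100
00000000
gen 18: 00000000
00000000
00011000
00100100
001v0100
00000000
gen 19: 00000000
00000000
00011000
00100100
00<10100
00000000
gen 20: 00000000
00000000
00011000
00100100
00010100
00v00000
gen 21: 00000000
00000000
00011000
00100100
00010100
0<100000
gen 22: 00000000
00000000
00011000
00100100
0^010100
01100000
gen 23: 00000000
00000000
00011000
00100100
01>10100
01100000
gen 24: 00000000
00000000
00011000
00100100
01110100
01v00000
gen 25: 00000000
00000000
00011000
00100100
01110100
010>0000
gen 26: 000v0000
00000000
00011000
00100100
01110100
01010000
gen 27: 00<10000
00000000
00011000
00100100
01110100
01010000
gen 28: 00110000
00000000
00011000
00100100
01110100
01^10000
gen 29: 00110000
00000000
00011000
00100100
01110100
011>0000
gen 30: 00110000
00000000
00011000
00100100
011^0100
01100000
gen 31: 00110000
00000000
00011000
00100100
01<00100
01100000
gen 32: 00110000
00000000
00011000
00100100
01000100
01v00000
gen 33: 00110000
00000000
00011000
00100100
01000100
010>0000
gen 34: 001v0000
00000000
00011000
00100100
01000100
01010000

0,3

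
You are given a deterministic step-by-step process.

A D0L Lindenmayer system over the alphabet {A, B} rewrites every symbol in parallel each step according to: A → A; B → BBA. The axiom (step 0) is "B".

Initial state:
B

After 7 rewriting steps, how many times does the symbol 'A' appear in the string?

t=0: B
t=1: BBA
t=2: BBABBAA
t=3: BBABBAABBABBAAA
t=4: BBABBAABBABBAAABBABBAABBABBAAAA
t=5: BBABBAABBABBAAABBABBAABBABBAAAABBABBAABBABBAAABBABBAABBABBAAAAA
t=6: BBABBAABBABBAAABBABBAABBABBAAAABBABBAABBABBAAABBABBAABBABB…ABBABBAAABBABBAABBABBAAAABBABBAABBABBAAABBABBAABBABBAAAAAA  (len 127)
t=7: BBABBAABBABBAAABBABBAABBABBAAAABBABBAABBABBAAABBABBAABBABB…BBABBAAABBABBAABBABBAAAABBABBAABBABBAAABBABBAABBABBAAAAAAA  (len 255)

127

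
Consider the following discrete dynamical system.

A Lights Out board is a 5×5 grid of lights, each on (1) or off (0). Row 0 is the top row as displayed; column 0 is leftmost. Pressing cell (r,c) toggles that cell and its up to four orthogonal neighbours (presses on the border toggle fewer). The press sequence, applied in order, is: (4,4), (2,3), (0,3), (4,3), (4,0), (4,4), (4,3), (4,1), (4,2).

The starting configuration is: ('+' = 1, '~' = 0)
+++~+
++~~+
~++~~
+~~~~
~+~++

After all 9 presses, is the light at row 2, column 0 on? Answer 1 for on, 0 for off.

step 0: +++~+
++~~+
~++~~
+~~~~
~+~++
step 1: +++~+
++~~+
~++~~
+~~~+
~+~~~
step 2: +++~+
++~++
~+~++
+~~++
~+~~~
step 3: ++~+~
++~~+
~+~++
+~~++
~+~~~
step 4: ++~+~
++~~+
~+~++
+~~~+
~++++
step 5: ++~+~
++~~+
~+~++
~~~~+
+~+++
step 6: ++~+~
++~~+
~+~++
~~~~~
+~+~~
step 7: ++~+~
++~~+
~+~++
~~~+~
+~~++
step 8: ++~+~
++~~+
~+~++
~+~+~
~++++
step 9: ++~+~
++~~+
~+~++
~+++~
~~~~+

0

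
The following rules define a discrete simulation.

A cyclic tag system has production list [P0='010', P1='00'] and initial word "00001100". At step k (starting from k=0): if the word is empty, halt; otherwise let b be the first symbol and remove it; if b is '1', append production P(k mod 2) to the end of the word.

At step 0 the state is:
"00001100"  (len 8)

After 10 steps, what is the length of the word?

t=0: "00001100"  (len 8)
t=1: "0001100"  (len 7)
t=2: "001100"  (len 6)
t=3: "01100"  (len 5)
t=4: "1100"  (len 4)
t=5: "100010"  (len 6)
t=6: "0001000"  (len 7)
t=7: "001000"  (len 6)
t=8: "01000"  (len 5)
t=9: "1000"  (len 4)
t=10: "00000"  (len 5)

5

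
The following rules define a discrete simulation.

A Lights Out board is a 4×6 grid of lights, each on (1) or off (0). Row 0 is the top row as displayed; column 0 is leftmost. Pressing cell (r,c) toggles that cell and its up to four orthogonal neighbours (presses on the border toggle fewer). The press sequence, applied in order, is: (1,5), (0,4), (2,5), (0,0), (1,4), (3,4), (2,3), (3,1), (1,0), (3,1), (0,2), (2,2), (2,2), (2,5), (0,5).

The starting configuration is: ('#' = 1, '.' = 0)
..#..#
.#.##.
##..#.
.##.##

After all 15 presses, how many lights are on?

k=0  ..#..#
.#.##.
##..#.
.##.##
k=1  ..#...
.#.#.#
##..##
.##.##
k=2  ..####
.#.###
##..##
.##.##
k=3  ..####
.#.##.
##....
.##.#.
k=4  ######
##.##.
##....
.##.#.
k=5  ####.#
##...#
##..#.
.##.#.
k=6  ####.#
##...#
##....
.###.#
k=7  ####.#
##.#.#
#####.
.##..#
k=8  ####.#
##.#.#
#.###.
#....#
k=9  .###.#
...#.#
..###.
#....#
k=10  .###.#
...#.#
.####.
.##..#
k=11  .....#
..##.#
.####.
.##..#
k=12  .....#
...#.#
....#.
.#...#
k=13  .....#
..##.#
.####.
.##..#
k=14  .....#
..##..
.###.#
.##...
k=15  ....#.
..##.#
.###.#
.##...

10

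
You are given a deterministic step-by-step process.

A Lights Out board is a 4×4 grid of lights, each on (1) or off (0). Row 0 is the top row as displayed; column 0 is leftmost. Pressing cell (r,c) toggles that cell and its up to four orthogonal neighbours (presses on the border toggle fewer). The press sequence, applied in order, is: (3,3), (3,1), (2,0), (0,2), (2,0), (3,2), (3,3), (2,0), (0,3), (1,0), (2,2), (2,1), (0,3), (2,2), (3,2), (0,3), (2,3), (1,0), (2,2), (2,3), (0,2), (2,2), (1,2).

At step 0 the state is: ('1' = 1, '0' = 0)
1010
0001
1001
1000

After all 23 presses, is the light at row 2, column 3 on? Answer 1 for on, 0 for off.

t=0: 1010
0001
1001
1000
t=1: 1010
0001
1000
1011
t=2: 1010
0001
1100
0101
t=3: 1010
1001
0000
1101
t=4: 1101
1011
0000
1101
t=5: 1101
0011
1100
0101
t=6: 1101
0011
1110
0010
t=7: 1101
0011
1111
0001
t=8: 1101
1011
0011
1001
t=9: 1110
1010
0011
1001
t=10: 0110
0110
1011
1001
t=11: 0110
0100
1100
1011
t=12: 0110
0000
0010
1111
t=13: 0101
0001
0010
1111
t=14: 0101
0011
0101
1101
t=15: 0101
0011
0111
1010
t=16: 0110
0010
0111
1010
t=17: 0110
0011
0100
1011
t=18: 1110
1111
1100
1011
t=19: 1110
1101
1011
1001
t=20: 1110
1100
1000
1000
t=21: 1001
1110
1000
1000
t=22: 1001
1100
1111
1010
t=23: 1011
1011
1101
1010

1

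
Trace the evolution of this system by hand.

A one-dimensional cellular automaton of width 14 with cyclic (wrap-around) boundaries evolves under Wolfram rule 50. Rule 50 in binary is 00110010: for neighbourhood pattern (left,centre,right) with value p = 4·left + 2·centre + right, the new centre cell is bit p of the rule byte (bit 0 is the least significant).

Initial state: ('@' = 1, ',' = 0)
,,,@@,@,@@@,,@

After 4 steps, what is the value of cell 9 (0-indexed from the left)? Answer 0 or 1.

t=0: ,,,@@,@,@@@,,@
t=1: @,@,,@,@,,,@@,
t=2: ,@,@@,@,@,@,,@
t=3: @,@,,@,@,@,@@,
t=4: ,@,@@,@,@,@,,@

0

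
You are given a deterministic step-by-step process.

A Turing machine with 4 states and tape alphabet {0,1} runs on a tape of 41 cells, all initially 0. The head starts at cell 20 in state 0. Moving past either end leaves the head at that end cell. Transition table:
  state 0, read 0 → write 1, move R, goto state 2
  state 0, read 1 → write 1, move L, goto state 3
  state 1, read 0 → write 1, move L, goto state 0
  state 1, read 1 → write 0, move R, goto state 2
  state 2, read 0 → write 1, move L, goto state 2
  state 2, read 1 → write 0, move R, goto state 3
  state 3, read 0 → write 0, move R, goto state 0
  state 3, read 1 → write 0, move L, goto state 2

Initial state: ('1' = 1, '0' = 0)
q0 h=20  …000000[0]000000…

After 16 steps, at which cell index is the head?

8

0) q0 h=20  …000000[0]000000…
1) q2 h=21  …000001[0]000000…
2) q2 h=20  …000000[1]100000…
3) q3 h=21  …000000[1]000000…
4) q2 h=20  …000000[0]000000…
5) q2 h=19  …000000[0]100000…
6) q2 h=18  …000000[0]110000…
7) q2 h=17  …000000[0]111000…
8) q2 h=16  …000000[0]111100…
9) q2 h=15  …000000[0]111110…
10) q2 h=14  …000000[0]111111…
11) q2 h=13  …000000[0]111111…
12) q2 h=12  …000000[0]111111…
13) q2 h=11  …000000[0]111111…
14) q2 h=10  …000000[0]111111…
15) q2 h= 9  …000000[0]111111…
16) q2 h= 8  …000000[0]111111…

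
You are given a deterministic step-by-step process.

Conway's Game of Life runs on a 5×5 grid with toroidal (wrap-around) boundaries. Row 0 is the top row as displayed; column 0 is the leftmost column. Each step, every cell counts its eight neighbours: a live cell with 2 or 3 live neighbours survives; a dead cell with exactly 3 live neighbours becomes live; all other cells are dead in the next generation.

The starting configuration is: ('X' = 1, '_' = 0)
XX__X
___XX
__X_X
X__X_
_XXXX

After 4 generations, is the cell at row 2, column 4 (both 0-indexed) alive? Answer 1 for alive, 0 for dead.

k=0  XX__X
___XX
__X_X
X__X_
_XXXX
k=1  _X___
_XX__
X_X__
X____
_____
k=2  _XX__
X_X__
X_X__
_X___
_____
k=3  _XX__
X_XX_
X_X__
_X___
_XX__
k=4  X____
X__XX
X_XXX
X____
X____

1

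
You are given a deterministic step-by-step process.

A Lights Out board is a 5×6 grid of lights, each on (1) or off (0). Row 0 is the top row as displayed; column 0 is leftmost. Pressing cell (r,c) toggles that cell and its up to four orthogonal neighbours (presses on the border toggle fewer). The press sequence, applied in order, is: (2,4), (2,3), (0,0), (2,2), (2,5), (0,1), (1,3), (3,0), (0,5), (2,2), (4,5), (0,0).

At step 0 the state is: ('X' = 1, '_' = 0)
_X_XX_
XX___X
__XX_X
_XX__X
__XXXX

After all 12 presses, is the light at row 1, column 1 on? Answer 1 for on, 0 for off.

0) _X_XX_
XX___X
__XX_X
_XX__X
__XXXX
1) _X_XX_
XX__XX
__X_X_
_XX_XX
__XXXX
2) _X_XX_
XX_XXX
___X__
_XXXXX
__XXXX
3) X__XX_
_X_XXX
___X__
_XXXXX
__XXXX
4) X__XX_
_XXXXX
_XX___
_X_XXX
__XXXX
5) X__XX_
_XXXX_
_XX_XX
_X_XX_
__XXXX
6) _XXXX_
__XXX_
_XX_XX
_X_XX_
__XXXX
7) _XX_X_
______
_XXXXX
_X_XX_
__XXXX
8) _XX_X_
______
XXXXXX
X__XX_
X_XXXX
9) _XX__X
_____X
XXXXXX
X__XX_
X_XXXX
10) _XX__X
__X__X
X___XX
X_XXX_
X_XXXX
11) _XX__X
__X__X
X___XX
X_XXXX
X_XX__
12) X_X__X
X_X__X
X___XX
X_XXXX
X_XX__

0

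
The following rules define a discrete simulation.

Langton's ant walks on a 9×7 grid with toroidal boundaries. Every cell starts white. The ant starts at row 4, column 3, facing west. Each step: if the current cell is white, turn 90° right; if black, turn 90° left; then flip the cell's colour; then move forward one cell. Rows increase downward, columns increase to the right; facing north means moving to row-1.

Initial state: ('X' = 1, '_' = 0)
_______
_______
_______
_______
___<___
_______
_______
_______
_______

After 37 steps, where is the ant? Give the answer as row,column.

gen 0: _______
_______
_______
_______
___<___
_______
_______
_______
_______
gen 1: _______
_______
_______
___^___
___X___
_______
_______
_______
_______
gen 2: _______
_______
_______
___X>__
___X___
_______
_______
_______
_______
gen 3: _______
_______
_______
___XX__
___Xv__
_______
_______
_______
_______
gen 4: _______
_______
_______
___XX__
___<X__
_______
_______
_______
_______
gen 5: _______
_______
_______
___XX__
____X__
___v___
_______
_______
_______
gen 6: _______
_______
_______
___XX__
____X__
__<X___
_______
_______
_______
gen 7: _______
_______
_______
___XX__
__^_X__
__XX___
_______
_______
_______
gen 8: _______
_______
_______
___XX__
__X>X__
__XX___
_______
_______
_______
gen 9: _______
_______
_______
___XX__
__XXX__
__Xv___
_______
_______
_______
gen 10: _______
_______
_______
___XX__
__XXX__
__X_>__
_______
_______
_______
gen 11: _______
_______
_______
___XX__
__XXX__
__X_X__
____v__
_______
_______
gen 12: _______
_______
_______
___XX__
__XXX__
__X_X__
___<X__
_______
_______
gen 13: _______
_______
_______
___XX__
__XXX__
__X^X__
___XX__
_______
_______
gen 14: _______
_______
_______
___XX__
__XXX__
__XX>__
___XX__
_______
_______
gen 15: _______
_______
_______
___XX__
__XX^__
__XX___
___XX__
_______
_______
gen 16: _______
_______
_______
___XX__
__X<___
__XX___
___XX__
_______
_______
gen 17: _______
_______
_______
___XX__
__X____
__Xv___
___XX__
_______
_______
gen 18: _______
_______
_______
___XX__
__X____
__X_>__
___XX__
_______
_______
gen 19: _______
_______
_______
___XX__
__X____
__X_X__
___Xv__
_______
_______
gen 20: _______
_______
_______
___XX__
__X____
__X_X__
___X_>_
_______
_______
gen 21: _______
_______
_______
___XX__
__X____
__X_X__
___X_X_
_____v_
_______
gen 22: _______
_______
_______
___XX__
__X____
__X_X__
___X_X_
____<X_
_______
gen 23: _______
_______
_______
___XX__
__X____
__X_X__
___X^X_
____XX_
_______
gen 24: _______
_______
_______
___XX__
__X____
__X_X__
___XX>_
____XX_
_______
gen 25: _______
_______
_______
___XX__
__X____
__X_X^_
___XX__
____XX_
_______
gen 26: _______
_______
_______
___XX__
__X____
__X_XX>
___XX__
____XX_
_______
gen 27: _______
_______
_______
___XX__
__X____
__X_XXX
___XX_v
____XX_
_______
gen 28: _______
_______
_______
___XX__
__X____
__X_XXX
___XX<X
____XX_
_______
gen 29: _______
_______
_______
___XX__
__X____
__X_X^X
___XXXX
____XX_
_______
gen 30: _______
_______
_______
___XX__
__X____
__X_<_X
___XXXX
____XX_
_______
gen 31: _______
_______
_______
___XX__
__X____
__X___X
___XvXX
____XX_
_______
gen 32: _______
_______
_______
___XX__
__X____
__X___X
___X_>X
____XX_
_______
gen 33: _______
_______
_______
___XX__
__X____
__X__^X
___X__X
____XX_
_______
gen 34: _______
_______
_______
___XX__
__X____
__X__X>
___X__X
____XX_
_______
gen 35: _______
_______
_______
___XX__
__X___^
__X__X_
___X__X
____XX_
_______
gen 36: _______
_______
_______
___XX__
>_X___X
__X__X_
___X__X
____XX_
_______
gen 37: _______
_______
_______
___XX__
X_X___X
v_X__X_
___X__X
____XX_
_______

5,0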